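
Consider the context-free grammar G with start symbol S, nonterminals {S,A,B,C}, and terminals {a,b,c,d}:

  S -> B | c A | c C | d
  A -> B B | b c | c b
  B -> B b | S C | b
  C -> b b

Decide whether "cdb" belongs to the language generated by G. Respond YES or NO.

CNF form of G:
  S -> B T0 | S C | T1 A | T1 C | b | d
  A -> B B | T0 T1 | T1 T0
  B -> B T0 | S C | b
  C -> T0 T0
  T0 -> b
  T1 -> c

Fill CYK table bottom-up:
  [0..0]={T1}  "c"  orig:{}
  [1..1]={S}  "d"
  [2..2]={B,S,T0}  "b"  orig:{B,S}
  [0..1]=∅  "cd"
  [1..2]=∅  "db"
  [0..2]=∅  "cdb"

S ∉ T[0,2] ⇒ NO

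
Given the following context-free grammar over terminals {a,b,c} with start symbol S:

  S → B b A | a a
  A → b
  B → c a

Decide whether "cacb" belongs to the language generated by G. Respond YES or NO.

CNF form of G:
  S -> B X3 | T1 T1
  A -> b
  B -> T0 T1
  T0 -> c
  T1 -> a
  T2 -> b
  X3 -> T2 A

CYK table (by increasing span):
  cell(0,0) c: {T0}  orig:{}
  cell(1,1) a: {T1}  orig:{}
  cell(2,2) c: {T0}  orig:{}
  cell(3,3) b: {A,T2}  orig:{A}
  cell(0,1) ca: {B}
  cell(1,2) ac: ∅
  cell(2,3) cb: ∅
  cell(0,2) cac: ∅
  cell(1,3) acb: ∅
  cell(0,3) cacb: ∅

S ∉ T[0,3] ⇒ NO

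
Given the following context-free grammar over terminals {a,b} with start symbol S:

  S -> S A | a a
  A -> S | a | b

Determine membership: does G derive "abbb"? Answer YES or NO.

CNF form of G:
  S -> S A | T0 T0
  A -> S A | T0 T0 | a | b
  T0 -> a

CYK fill:
  T[0,0] 'a' = {A,T0}  orig:{A}
  T[1,1] 'b' = {A}
  T[2,2] 'b' = {A}
  T[3,3] 'b' = {A}
  T[0,1] 'ab' = ∅
  T[1,2] 'bb' = ∅
  T[2,3] 'bb' = ∅
  T[0,2] 'abb' = ∅
  T[1,3] 'bbb' = ∅
  T[0,3] 'abbb' = ∅

S ∉ T[0,3] ⇒ NO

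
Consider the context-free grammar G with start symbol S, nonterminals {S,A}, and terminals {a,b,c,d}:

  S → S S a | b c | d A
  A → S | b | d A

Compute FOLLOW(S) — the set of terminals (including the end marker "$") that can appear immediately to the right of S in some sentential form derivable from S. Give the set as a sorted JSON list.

FIRST iteration:
iter 1:
  A via A→b: +{b}
  A via A→d A: +{d}
  S via S→b c: +{b}
  S via S→d A: +{d}
  FIRST(S)={b,d}  FIRST(A)={b,d}
iter 2: (stable)
  FIRST(S)={b,d}  FIRST(A)={b,d}

FOLLOW iteration:
FOLLOW(S) := {$}
round 1:
  S→S S a: FOLLOW(S) ⊇ FIRST(S) = {b,d}; new: +{b,d}
  S→S S a: FOLLOW(S) ⊇ FIRST(a) = {a}; new: +{a}
  S→d A: FOLLOW(A) ⊇ FOLLOW(S) ⊇ {$,a,b,d}; new: +{$,a,b,d}
  FOLLOW(S)={$,a,b,d}  FOLLOW(A)={$,a,b,d}
round 2: (no change)
  FOLLOW(S)={$,a,b,d}  FOLLOW(A)={$,a,b,d}

FOLLOW(S) = ["$", "a", "b", "d"]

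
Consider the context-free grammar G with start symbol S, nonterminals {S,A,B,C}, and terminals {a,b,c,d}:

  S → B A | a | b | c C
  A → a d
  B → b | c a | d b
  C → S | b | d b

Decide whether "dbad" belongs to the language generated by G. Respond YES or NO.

Convert to CNF:
  S -> B A | T2 C | a | b
  A -> T0 T1
  B -> T1 T3 | T2 T0 | b
  C -> B A | T1 T3 | T2 C | a | b
  T0 -> a
  T1 -> d
  T2 -> c
  T3 -> b

CYK table (by increasing span):
  cell(0,0) d: {T1}  orig:{}
  cell(1,1) b: {B,C,S,T3}  orig:{B,C,S}
  cell(2,2) a: {C,S,T0}  orig:{C,S}
  cell(3,3) d: {T1}  orig:{}
  cell(0,1) db: {B,C}
  cell(1,2) ba: ∅
  cell(2,3) ad: {A}
  cell(0,2) dba: ∅
  cell(1,3) bad: {C,S}
  cell(0,3) dbad: {C,S}

S ∈ T[0,3] ⇒ YES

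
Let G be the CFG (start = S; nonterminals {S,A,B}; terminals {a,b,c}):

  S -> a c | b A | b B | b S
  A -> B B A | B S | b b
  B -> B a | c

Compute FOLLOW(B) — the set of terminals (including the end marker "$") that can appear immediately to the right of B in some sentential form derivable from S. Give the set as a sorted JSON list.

FIRST iteration:
iter 1:
  A via A→b b: +{b}
  B via B→c: +{c}
  S via S→a c: +{a}
  S via S→b A: +{b}
  S: {a,b}  A: {b}  B: {c}
iter 2:
  A via A→B B A: +{c}
  S: {a,b}  A: {b,c}  B: {c}
iter 3: (no change)
  S: {a,b}  A: {b,c}  B: {c}

FOLLOW sets:
FOLLOW(S) := {$}
iter 1:
  A→B B A: FOLLOW(B) ⊇ FIRST(B) = {c}; new: +{c}
  A→B B A: FOLLOW(B) ⊇ FIRST(A) = {b,c}; new: +{b}
  A→B S: FOLLOW(B) ⊇ FIRST(S) = {a,b}; new: +{a}
  S→b A: FOLLOW(A) ⊇ FOLLOW(S) ⊇ {$}; new: +{$}
  S→b B: FOLLOW(B) ⊇ FOLLOW(S) ⊇ {$}; new: +{$}
  FOLLOW[S]={$}  FOLLOW[A]={$}  FOLLOW[B]={$,a,b,c}
iter 2: (stable)
  FOLLOW[S]={$}  FOLLOW[A]={$}  FOLLOW[B]={$,a,b,c}

FOLLOW(B) = ["$", "a", "b", "c"]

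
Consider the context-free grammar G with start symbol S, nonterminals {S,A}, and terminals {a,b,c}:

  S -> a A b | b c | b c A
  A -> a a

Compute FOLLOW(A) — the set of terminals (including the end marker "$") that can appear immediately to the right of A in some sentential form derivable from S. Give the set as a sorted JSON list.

FIRST sets, iterate to fixpoint:
round 1:
  A via A→a a: +{a}
  S via S→a A b: +{a}
  S via S→b c: +{b}
  FIRST[S]={a,b}  FIRST[A]={a}
round 2: — fixpoint
  FIRST[S]={a,b}  FIRST[A]={a}

FOLLOW iteration:
initialize: $ ∈ FOLLOW(S)
iter 1:
  S→a A b: FOLLOW(A) ⊇ FIRST(b) = {b}; new: +{b}
  S→b c A: FOLLOW(A) ⊇ FOLLOW(S) ⊇ {$}; new: +{$}
  S: {$}  A: {$,b}
iter 2: done
  S: {$}  A: {$,b}

FOLLOW(A) = ["$", "b"]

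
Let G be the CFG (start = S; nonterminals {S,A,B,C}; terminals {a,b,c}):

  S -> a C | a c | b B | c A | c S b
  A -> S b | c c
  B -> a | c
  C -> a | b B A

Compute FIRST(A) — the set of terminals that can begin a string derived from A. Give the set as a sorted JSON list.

FIRST iteration:
[1]
  A via A→c c: +{c}
  B via B→a: +{a}
  B via B→c: +{c}
  C via C→a: +{a}
  C via C→b B A: +{b}
  S via S→a C: +{a}
  S via S→b B: +{b}
  S via S→c A: +{c}
  S: {a,b,c}  A: {c}  B: {a,c}  C: {a,b}
[2]
  A via A→S b: +{a,b}
  S: {a,b,c}  A: {a,b,c}  B: {a,c}  C: {a,b}
[3] (no change)
  S: {a,b,c}  A: {a,b,c}  B: {a,c}  C: {a,b}

FIRST(A) = ["a", "b", "c"]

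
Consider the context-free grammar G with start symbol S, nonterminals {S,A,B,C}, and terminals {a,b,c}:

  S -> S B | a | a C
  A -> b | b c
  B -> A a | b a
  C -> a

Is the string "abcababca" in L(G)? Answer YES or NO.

Convert to CNF:
  S -> S B | T2 C | a
  A -> T0 T1 | b
  B -> A T2 | T0 T2
  C -> a
  T0 -> b
  T1 -> c
  T2 -> a

CYK fill:
  [0..0]={C,S,T2}  "a"  orig:{C,S}
  [1..1]={A,T0}  "b"  orig:{A}
  [2..2]={T1}  "c"  orig:{}
  [3..3]={C,S,T2}  "a"  orig:{C,S}
  [4..4]={A,T0}  "b"  orig:{A}
  [5..5]={C,S,T2}  "a"  orig:{C,S}
  [6..6]={A,T0}  "b"  orig:{A}
  [7..7]={T1}  "c"  orig:{}
  [8..8]={C,S,T2}  "a"  orig:{C,S}
  [0..1]=∅  "ab"
  [1..2]={A}  "bc"
  [2..3]=∅  "ca"
  [3..4]=∅  "ab"
  [4..5]={B}  "ba"
  [5..6]=∅  "ab"
  [6..7]={A}  "bc"
  [7..8]=∅  "ca"
  [0..2]=∅  "abc"
  [1..3]={B}  "bca"
  [2..4]=∅  "cab"
  [3..5]={S}  "aba"
  [4..6]=∅  "bab"
  [5..7]=∅  "abc"
  [6..8]={B}  "bca"
  [0..3]={S}  "abca"
  [1..4]=∅  "bcab"
  [2..5]=∅  "caba"
  [3..6]=∅  "abab"
  [4..7]=∅  "babc"
  [5..8]={S}  "abca"
  [0..4]=∅  "abcab"
  [1..5]=∅  "bcaba"
  [2..6]=∅  "cabab"
  [3..7]=∅  "ababc"
  [4..8]=∅  "babca"
  [0..5]={S}  "abcaba"
  [1..6]=∅  "bcabab"
  [2..7]=∅  "cababc"
  [3..8]={S}  "ababca"
  [0..6]=∅  "abcabab"
  [1..7]=∅  "bcababc"
  [2..8]=∅  "cababca"
  [0..7]=∅  "abcababc"
  [1..8]=∅  "bcababca"
  [0..8]={S}  "abcababca"

S ∈ T[0,8] ⇒ YES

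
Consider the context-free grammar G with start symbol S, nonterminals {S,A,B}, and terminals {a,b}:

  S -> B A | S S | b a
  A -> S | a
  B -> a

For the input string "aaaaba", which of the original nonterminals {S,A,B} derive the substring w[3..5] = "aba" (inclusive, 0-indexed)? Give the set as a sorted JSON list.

Convert to CNF:
  S -> B A | S S | T0 T1
  A -> B A | S S | T0 T1 | a
  B -> a
  T0 -> b
  T1 -> a

CYK table (by increasing span) — only the sub-triangle for w[3..5]:
  T[3,3] 'a' = {A,B,T1}  orig:{A,B}
  T[4,4] 'b' = {T0}  orig:{}
  T[5,5] 'a' = {A,B,T1}  orig:{A,B}
  T[3,4] 'ab' = ∅
  T[4,5] 'ba' = {A,S}
  T[3,5] 'aba' = {A,S}

Original NTs in T[3,5] deriving "aba": ["A", "S"]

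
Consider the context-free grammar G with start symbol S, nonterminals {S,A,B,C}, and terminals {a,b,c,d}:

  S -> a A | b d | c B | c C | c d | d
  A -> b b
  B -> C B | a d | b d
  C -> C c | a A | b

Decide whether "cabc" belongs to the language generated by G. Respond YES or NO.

Convert to CNF:
  S -> T0 T2 | T1 A | T3 B | T3 C | T3 T2 | d
  A -> T0 T0
  B -> C B | T0 T2 | T1 T2
  C -> C T3 | T1 A | b
  T0 -> b
  T1 -> a
  T2 -> d
  T3 -> c

CYK table (by increasing span):
  cell(0,0) c: {T3}  orig:{}
  cell(1,1) a: {T1}  orig:{}
  cell(2,2) b: {C,T0}  orig:{C}
  cell(3,3) c: {T3}  orig:{}
  cell(0,1) ca: ∅
  cell(1,2) ab: ∅
  cell(2,3) bc: {C}
  cell(0,2) cab: ∅
  cell(1,3) abc: ∅
  cell(0,3) cabc: ∅

S ∉ T[0,3] ⇒ NO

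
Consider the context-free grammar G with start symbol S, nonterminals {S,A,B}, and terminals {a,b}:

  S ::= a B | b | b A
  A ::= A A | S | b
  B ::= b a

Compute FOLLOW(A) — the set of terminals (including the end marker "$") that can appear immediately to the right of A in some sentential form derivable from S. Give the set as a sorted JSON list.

FIRST iteration:
pass 1:
  A via A→b: +{b}
  B via B→b a: +{b}
  S via S→a B: +{a}
  S via S→b: +{b}
  FIRST(S)={a,b}  FIRST(A)={b}  FIRST(B)={b}
pass 2:
  A via A→S: +{a}
  FIRST(S)={a,b}  FIRST(A)={a,b}  FIRST(B)={b}
pass 3: (stable)
  FIRST(S)={a,b}  FIRST(A)={a,b}  FIRST(B)={b}

Compute FOLLOW by fixpoint:
seed FOLLOW(S) with $
[1]
  A→A A: FOLLOW(A) ⊇ FIRST(A) = {a,b}; new: +{a,b}
  A→S: FOLLOW(S) ⊇ FOLLOW(A) ⊇ {a,b}; new: +{a,b}
  S→a B: FOLLOW(B) ⊇ FOLLOW(S) ⊇ {$,a,b}; new: +{$,a,b}
  S→b A: FOLLOW(A) ⊇ FOLLOW(S) ⊇ {$,a,b}; new: +{$}
  FOLLOW[S]={$,a,b}  FOLLOW[A]={$,a,b}  FOLLOW[B]={$,a,b}
[2] (stable)
  FOLLOW[S]={$,a,b}  FOLLOW[A]={$,a,b}  FOLLOW[B]={$,a,b}

FOLLOW(A) = ["$", "a", "b"]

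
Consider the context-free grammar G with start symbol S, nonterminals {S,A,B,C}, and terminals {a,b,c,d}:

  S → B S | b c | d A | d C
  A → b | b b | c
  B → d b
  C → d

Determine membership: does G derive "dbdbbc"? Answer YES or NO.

Convert to CNF:
  S -> B S | T0 T2 | T1 A | T1 C
  A -> T0 T0 | b | c
  B -> T1 T0
  C -> d
  T0 -> b
  T1 -> d
  T2 -> c

CYK fill:
  T[0,0] 'd' = {C,T1}  orig:{C}
  T[1,1] 'b' = {A,T0}  orig:{A}
  T[2,2] 'd' = {C,T1}  orig:{C}
  T[3,3] 'b' = {A,T0}  orig:{A}
  T[4,4] 'b' = {A,T0}  orig:{A}
  T[5,5] 'c' = {A,T2}  orig:{A}
  T[0,1] 'db' = {B,S}
  T[1,2] 'bd' = ∅
  T[2,3] 'db' = {B,S}
  T[3,4] 'bb' = {A}
  T[4,5] 'bc' = {S}
  T[0,2] 'dbd' = ∅
  T[1,3] 'bdb' = ∅
  T[2,4] 'dbb' = {S}
  T[3,5] 'bbc' = ∅
  T[0,3] 'dbdb' = {S}
  T[1,4] 'bdbb' = ∅
  T[2,5] 'dbbc' = {S}
  T[0,4] 'dbdbb' = {S}
  T[1,5] 'bdbbc' = ∅
  T[0,5] 'dbdbbc' = {S}

S ∈ T[0,5] ⇒ YES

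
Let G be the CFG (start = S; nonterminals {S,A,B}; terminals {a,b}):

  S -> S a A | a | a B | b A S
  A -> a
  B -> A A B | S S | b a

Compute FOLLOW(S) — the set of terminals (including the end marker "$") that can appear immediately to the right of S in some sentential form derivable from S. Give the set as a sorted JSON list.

Compute FIRST by fixpoint:
pass 1:
  A via A→a: +{a}
  B via B→A A B: +{a}
  B via B→b a: +{b}
  S via S→a: +{a}
  S via S→b A S: +{b}
  FIRST(S)={a,b}  FIRST(A)={a}  FIRST(B)={a,b}
pass 2: — fixpoint
  FIRST(S)={a,b}  FIRST(A)={a}  FIRST(B)={a,b}

Compute FOLLOW by fixpoint:
initialize: $ ∈ FOLLOW(S)
round 1:
  B→A A B: FOLLOW(A) ⊇ FIRST(A) = {a}; new: +{a}
  B→A A B: FOLLOW(A) ⊇ FIRST(B) = {a,b}; new: +{b}
  B→S S: FOLLOW(S) ⊇ FIRST(S) = {a,b}; new: +{a,b}
  S→S a A: FOLLOW(A) ⊇ FOLLOW(S) ⊇ {$,a,b}; new: +{$}
  S→a B: FOLLOW(B) ⊇ FOLLOW(S) ⊇ {$,a,b}; new: +{$,a,b}
  FOLLOW(S)={$,a,b}  FOLLOW(A)={$,a,b}  FOLLOW(B)={$,a,b}
round 2: (no change)
  FOLLOW(S)={$,a,b}  FOLLOW(A)={$,a,b}  FOLLOW(B)={$,a,b}

FOLLOW(S) = ["$", "a", "b"]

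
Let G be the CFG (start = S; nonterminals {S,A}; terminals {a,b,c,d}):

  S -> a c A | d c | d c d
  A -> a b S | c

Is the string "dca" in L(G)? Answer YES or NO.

CNF form of G:
  S -> T0 X5 | T3 T2 | T3 X6
  A -> T0 X4 | c
  T0 -> a
  T1 -> b
  T2 -> c
  T3 -> d
  X4 -> T1 S
  X5 -> T2 A
  X6 -> T2 T3

Fill CYK table bottom-up:
  [0..0]={T3}  "d"  orig:{}
  [1..1]={A,T2}  "c"  orig:{A}
  [2..2]={T0}  "a"  orig:{}
  [0..1]={S}  "dc"
  [1..2]=∅  "ca"
  [0..2]=∅  "dca"

S ∉ T[0,2] ⇒ NO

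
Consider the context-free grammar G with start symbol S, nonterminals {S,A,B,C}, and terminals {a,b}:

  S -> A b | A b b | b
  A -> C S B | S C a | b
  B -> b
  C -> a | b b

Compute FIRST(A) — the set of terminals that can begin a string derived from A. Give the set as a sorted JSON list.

FIRST iteration:
pass 1:
  A via A→b: +{b}
  B via B→b: +{b}
  C via C→a: +{a}
  C via C→b b: +{b}
  S via S→A b: +{b}
  FIRST[S]={b}  FIRST[A]={b}  FIRST[B]={b}  FIRST[C]={a,b}
pass 2:
  A via A→C S B: +{a}
  S via S→A b: +{a}
  FIRST[S]={a,b}  FIRST[A]={a,b}  FIRST[B]={b}  FIRST[C]={a,b}
pass 3: done
  FIRST[S]={a,b}  FIRST[A]={a,b}  FIRST[B]={b}  FIRST[C]={a,b}

FIRST(A) = ["a", "b"]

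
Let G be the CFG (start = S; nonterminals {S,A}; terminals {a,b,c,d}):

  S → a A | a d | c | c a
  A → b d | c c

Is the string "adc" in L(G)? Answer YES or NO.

Convert to CNF:
  S -> T2 T3 | T3 A | T3 T1 | c
  A -> T0 T1 | T2 T2
  T0 -> b
  T1 -> d
  T2 -> c
  T3 -> a

CYK fill:
  [0..0]={T3}  "a"  orig:{}
  [1..1]={T1}  "d"  orig:{}
  [2..2]={S,T2}  "c"  orig:{S}
  [0..1]={S}  "ad"
  [1..2]=∅  "dc"
  [0..2]=∅  "adc"

S ∉ T[0,2] ⇒ NO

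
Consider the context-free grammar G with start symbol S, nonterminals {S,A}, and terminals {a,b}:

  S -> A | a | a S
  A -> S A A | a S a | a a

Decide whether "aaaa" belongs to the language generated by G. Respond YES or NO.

CNF form of G:
  S -> S X3 | T0 S | T0 T0 | T0 X4 | a
  A -> S X1 | T0 T0 | T0 X2
  T0 -> a
  X1 -> A A
  X2 -> S T0
  X3 -> A A
  X4 -> S T0

Fill CYK table bottom-up:
  T[0,0] 'a' = {S,T0}  orig:{S}
  T[1,1] 'a' = {S,T0}  orig:{S}
  T[2,2] 'a' = {S,T0}  orig:{S}
  T[3,3] 'a' = {S,T0}  orig:{S}
  T[0,1] 'aa' = {A,S,X2,X4}  orig:{A,S}
  T[1,2] 'aa' = {A,S,X2,X4}  orig:{A,S}
  T[2,3] 'aa' = {A,S,X2,X4}  orig:{A,S}
  T[0,2] 'aaa' = {A,S,X2,X4}  orig:{A,S}
  T[1,3] 'aaa' = {A,S,X2,X4}  orig:{A,S}
  T[0,3] 'aaaa' = {A,S,X1,X2,X3,X4}  orig:{A,S}

S ∈ T[0,3] ⇒ YES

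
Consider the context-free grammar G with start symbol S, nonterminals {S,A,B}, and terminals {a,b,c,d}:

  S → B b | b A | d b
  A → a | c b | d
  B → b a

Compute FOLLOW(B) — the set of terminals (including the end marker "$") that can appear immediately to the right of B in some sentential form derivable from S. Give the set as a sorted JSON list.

FIRST sets, iterate to fixpoint:
round 1:
  A via A→a: +{a}
  A via A→c b: +{c}
  A via A→d: +{d}
  B via B→b a: +{b}
  S via S→B b: +{b}
  S via S→d b: +{d}
  S: {b,d}  A: {a,c,d}  B: {b}
round 2: (stable)
  S: {b,d}  A: {a,c,d}  B: {b}

FOLLOW sets:
FOLLOW(S) := {$}
round 1:
  S→B b: FOLLOW(B) ⊇ FIRST(b) = {b}; new: +{b}
  S→b A: FOLLOW(A) ⊇ FOLLOW(S) ⊇ {$}; new: +{$}
  S: {$}  A: {$}  B: {b}
round 2: done
  S: {$}  A: {$}  B: {b}

FOLLOW(B) = ["b"]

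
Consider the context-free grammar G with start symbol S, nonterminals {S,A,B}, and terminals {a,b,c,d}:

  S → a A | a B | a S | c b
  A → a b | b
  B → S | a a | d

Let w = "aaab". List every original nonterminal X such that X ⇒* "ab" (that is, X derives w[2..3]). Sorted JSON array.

CNF form of G:
  S -> T0 A | T0 B | T0 S | T2 T1
  A -> T0 T1 | b
  B -> T0 A | T0 B | T0 S | T0 T0 | T2 T1 | d
  T0 -> a
  T1 -> b
  T2 -> c

CYK table (by increasing span) — only the sub-triangle for w[2..3]:
  [2..2]={T0}  "a"  orig:{}
  [3..3]={A,T1}  "b"  orig:{A}
  [2..3]={A,B,S}  "ab"

Original NTs in T[2,3] deriving "ab": ["A", "B", "S"]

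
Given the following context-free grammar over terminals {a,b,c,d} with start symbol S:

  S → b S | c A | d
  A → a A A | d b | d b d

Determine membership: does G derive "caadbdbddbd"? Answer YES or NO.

CNF form of G:
  S -> T2 S | T3 A | d
  A -> T0 X4 | T1 T2 | T1 X5
  T0 -> a
  T1 -> d
  T2 -> b
  T3 -> c
  X4 -> A A
  X5 -> T2 T1

Fill CYK table bottom-up:
  cell(0,0) c: {T3}  orig:{}
  cell(1,1) a: {T0}  orig:{}
  cell(2,2) a: {T0}  orig:{}
  cell(3,3) d: {S,T1}  orig:{S}
  cell(4,4) b: {T2}  orig:{}
  cell(5,5) d: {S,T1}  orig:{S}
  cell(6,6) b: {T2}  orig:{}
  cell(7,7) d: {S,T1}  orig:{S}
  cell(8,8) d: {S,T1}  orig:{S}
  cell(9,9) b: {T2}  orig:{}
  cell(10,10) d: {S,T1}  orig:{S}
  cell(0,1) ca: ∅
  cell(1,2) aa: ∅
  cell(2,3) ad: ∅
  cell(3,4) db: {A}
  cell(4,5) bd: {S,X5}  orig:{S}
  cell(5,6) db: {A}
  cell(6,7) bd: {S,X5}  orig:{S}
  cell(7,8) dd: ∅
  cell(8,9) db: {A}
  cell(9,10) bd: {S,X5}  orig:{S}
  cell(0,2) caa: ∅
  cell(1,3) aad: ∅
  cell(2,4) adb: ∅
  cell(3,5) dbd: {A}
  cell(4,6) bdb: ∅
  cell(5,7) dbd: {A}
  cell(6,8) bdd: ∅
  cell(7,9) ddb: ∅
  cell(8,10) dbd: {A}
  cell(0,3) caad: ∅
  cell(1,4) aadb: ∅
  cell(2,5) adbd: ∅
  cell(3,6) dbdb: {X4}  orig:{}
  cell(4,7) bdbd: ∅
  cell(5,8) dbdd: ∅
  cell(6,9) bddb: ∅
  cell(7,10) ddbd: ∅
  cell(0,4) caadb: ∅
  cell(1,5) aadbd: ∅
  cell(2,6) adbdb: {A}
  cell(3,7) dbdbd: {X4}  orig:{}
  cell(4,8) bdbdd: ∅
  cell(5,9) dbddb: {X4}  orig:{}
  cell(6,10) bddbd: ∅
  cell(0,5) caadbd: ∅
  cell(1,6) aadbdb: ∅
  cell(2,7) adbdbd: {A}
  cell(3,8) dbdbdd: ∅
  cell(4,9) bdbddb: ∅
  cell(5,10) dbddbd: {X4}  orig:{}
  cell(0,6) caadbdb: ∅
  cell(1,7) aadbdbd: ∅
  cell(2,8) adbdbdd: ∅
  cell(3,9) dbdbddb: ∅
  cell(4,10) bdbddbd: ∅
  cell(0,7) caadbdbd: ∅
  cell(1,8) aadbdbdd: ∅
  cell(2,9) adbdbddb: {X4}  orig:{}
  cell(3,10) dbdbddbd: ∅
  cell(0,8) caadbdbdd: ∅
  cell(1,9) aadbdbddb: {A}
  cell(2,10) adbdbddbd: {X4}  orig:{}
  cell(0,9) caadbdbddb: {S}
  cell(1,10) aadbdbddbd: {A}
  cell(0,10) caadbdbddbd: {S}

S ∈ T[0,10] ⇒ YES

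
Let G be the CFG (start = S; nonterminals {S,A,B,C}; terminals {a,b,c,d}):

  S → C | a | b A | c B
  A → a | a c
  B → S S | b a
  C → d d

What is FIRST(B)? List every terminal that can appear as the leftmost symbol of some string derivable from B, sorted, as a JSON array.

FIRST sets, iterate to fixpoint:
iter 1:
  A via A→a: +{a}
  B via B→b a: +{b}
  C via C→d d: +{d}
  S via S→C: +{d}
  S via S→a: +{a}
  S via S→b A: +{b}
  S via S→c B: +{c}
  FIRST[S]={a,b,c,d}  FIRST[A]={a}  FIRST[B]={b}  FIRST[C]={d}
iter 2:
  B via B→S S: +{a,c,d}
  FIRST[S]={a,b,c,d}  FIRST[A]={a}  FIRST[B]={a,b,c,d}  FIRST[C]={d}
iter 3: (stable)
  FIRST[S]={a,b,c,d}  FIRST[A]={a}  FIRST[B]={a,b,c,d}  FIRST[C]={d}

FIRST(B) = ["a", "b", "c", "d"]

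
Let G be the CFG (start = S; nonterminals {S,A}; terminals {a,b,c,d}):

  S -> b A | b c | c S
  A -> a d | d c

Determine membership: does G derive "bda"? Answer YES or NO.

Convert to CNF:
  S -> T2 S | T3 A | T3 T2
  A -> T0 T1 | T1 T2
  T0 -> a
  T1 -> d
  T2 -> c
  T3 -> b

CYK table (by increasing span):
  [0..0]={T3}  "b"  orig:{}
  [1..1]={T1}  "d"  orig:{}
  [2..2]={T0}  "a"  orig:{}
  [0..1]=∅  "bd"
  [1..2]=∅  "da"
  [0..2]=∅  "bda"

S ∉ T[0,2] ⇒ NO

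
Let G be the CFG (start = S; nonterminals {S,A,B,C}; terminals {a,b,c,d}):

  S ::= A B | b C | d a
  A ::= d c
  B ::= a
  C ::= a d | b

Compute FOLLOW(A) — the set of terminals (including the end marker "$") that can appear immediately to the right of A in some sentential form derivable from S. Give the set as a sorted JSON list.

FIRST sets, iterate to fixpoint:
[1]
  A via A→d c: +{d}
  B via B→a: +{a}
  C via C→a d: +{a}
  C via C→b: +{b}
  S via S→A B: +{d}
  S via S→b C: +{b}
  FIRST[S]={b,d}  FIRST[A]={d}  FIRST[B]={a}  FIRST[C]={a,b}
[2] (stable)
  FIRST[S]={b,d}  FIRST[A]={d}  FIRST[B]={a}  FIRST[C]={a,b}

FOLLOW sets:
initialize: $ ∈ FOLLOW(S)
iter 1:
  S→A B: FOLLOW(A) ⊇ FIRST(B) = {a}; new: +{a}
  S→A B: FOLLOW(B) ⊇ FOLLOW(S) ⊇ {$}; new: +{$}
  S→b C: FOLLOW(C) ⊇ FOLLOW(S) ⊇ {$}; new: +{$}
  FOLLOW[S]={$}  FOLLOW[A]={a}  FOLLOW[B]={$}  FOLLOW[C]={$}
iter 2: (no change)
  FOLLOW[S]={$}  FOLLOW[A]={a}  FOLLOW[B]={$}  FOLLOW[C]={$}

FOLLOW(A) = ["a"]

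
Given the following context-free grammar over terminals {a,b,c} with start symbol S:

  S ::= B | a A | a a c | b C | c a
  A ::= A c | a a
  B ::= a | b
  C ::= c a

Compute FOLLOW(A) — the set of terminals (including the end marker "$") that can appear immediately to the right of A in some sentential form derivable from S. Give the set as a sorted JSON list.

FIRST sets, iterate to fixpoint:
pass 1:
  A via A→a a: +{a}
  B via B→a: +{a}
  B via B→b: +{b}
  C via C→c a: +{c}
  S via S→B: +{a,b}
  S via S→c a: +{c}
  FIRST[S]={a,b,c}  FIRST[A]={a}  FIRST[B]={a,b}  FIRST[C]={c}
pass 2: done
  FIRST[S]={a,b,c}  FIRST[A]={a}  FIRST[B]={a,b}  FIRST[C]={c}

FOLLOW iteration:
initialize: $ ∈ FOLLOW(S)
[1]
  A→A c: FOLLOW(A) ⊇ FIRST(c) = {c}; new: +{c}
  S→B: FOLLOW(B) ⊇ FOLLOW(S) ⊇ {$}; new: +{$}
  S→a A: FOLLOW(A) ⊇ FOLLOW(S) ⊇ {$}; new: +{$}
  S→b C: FOLLOW(C) ⊇ FOLLOW(S) ⊇ {$}; new: +{$}
  FOLLOW(S)={$}  FOLLOW(A)={$,c}  FOLLOW(B)={$}  FOLLOW(C)={$}
[2] done
  FOLLOW(S)={$}  FOLLOW(A)={$,c}  FOLLOW(B)={$}  FOLLOW(C)={$}

FOLLOW(A) = ["$", "c"]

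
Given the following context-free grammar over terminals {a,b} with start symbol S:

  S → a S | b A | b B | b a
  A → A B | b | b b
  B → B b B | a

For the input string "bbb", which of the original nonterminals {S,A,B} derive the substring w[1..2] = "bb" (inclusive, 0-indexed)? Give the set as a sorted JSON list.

CNF form of G:
  S -> T0 A | T0 B | T0 T1 | T1 S
  A -> A B | T0 T0 | b
  B -> B X2 | a
  T0 -> b
  T1 -> a
  X2 -> T0 B

Fill CYK table bottom-up, restricted to cells inside w[1..2]:
  T[1,1] 'b' = {A,T0}  orig:{A}
  T[2,2] 'b' = {A,T0}  orig:{A}
  T[1,2] 'bb' = {A,S}

Original NTs in T[1,2] deriving "bb": ["A", "S"]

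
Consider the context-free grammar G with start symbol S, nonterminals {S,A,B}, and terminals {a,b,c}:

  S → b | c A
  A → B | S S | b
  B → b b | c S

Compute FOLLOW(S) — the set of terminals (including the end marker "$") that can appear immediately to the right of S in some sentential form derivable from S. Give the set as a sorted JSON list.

Compute FIRST by fixpoint:
round 1:
  A via A→b: +{b}
  B via B→b b: +{b}
  B via B→c S: +{c}
  S via S→b: +{b}
  S via S→c A: +{c}
  S: {b,c}  A: {b}  B: {b,c}
round 2:
  A via A→B: +{c}
  S: {b,c}  A: {b,c}  B: {b,c}
round 3: (no change)
  S: {b,c}  A: {b,c}  B: {b,c}

Compute FOLLOW by fixpoint:
initialize: $ ∈ FOLLOW(S)
[1]
  A→S S: FOLLOW(S) ⊇ FIRST(S) = {b,c}; new: +{b,c}
  S→c A: FOLLOW(A) ⊇ FOLLOW(S) ⊇ {$,b,c}; new: +{$,b,c}
  S: {$,b,c}  A: {$,b,c}  B: {}
[2]
  A→B: FOLLOW(B) ⊇ FOLLOW(A) ⊇ {$,b,c}; new: +{$,b,c}
  S: {$,b,c}  A: {$,b,c}  B: {$,b,c}
[3] (no change)
  S: {$,b,c}  A: {$,b,c}  B: {$,b,c}

FOLLOW(S) = ["$", "b", "c"]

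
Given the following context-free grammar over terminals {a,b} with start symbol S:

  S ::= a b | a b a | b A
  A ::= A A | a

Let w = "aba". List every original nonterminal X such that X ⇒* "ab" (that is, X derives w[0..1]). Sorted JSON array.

Convert to CNF:
  S -> T0 T1 | T0 X2 | T1 A
  A -> A A | a
  T0 -> a
  T1 -> b
  X2 -> T1 T0

Fill CYK table bottom-up, restricted to cells inside w[0..1]:
  [0..0]={A,T0}  "a"  orig:{A}
  [1..1]={T1}  "b"  orig:{}
  [0..1]={S}  "ab"

Original NTs in T[0,1] deriving "ab": ["S"]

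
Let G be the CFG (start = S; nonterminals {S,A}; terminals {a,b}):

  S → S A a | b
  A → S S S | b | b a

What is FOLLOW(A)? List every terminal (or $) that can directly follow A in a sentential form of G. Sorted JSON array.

FIRST sets, iterate to fixpoint:
[1]
  A via A→b: +{b}
  S via S→b: +{b}
  FIRST(S)={b}  FIRST(A)={b}
[2] (no change)
  FIRST(S)={b}  FIRST(A)={b}

FOLLOW iteration:
FOLLOW(S) := {$}
iter 1:
  A→S S S: FOLLOW(S) ⊇ FIRST(S) = {b}; new: +{b}
  S→S A a: FOLLOW(A) ⊇ FIRST(a) = {a}; new: +{a}
  S: {$,b}  A: {a}
iter 2:
  A→S S S: FOLLOW(S) ⊇ FOLLOW(A) ⊇ {a}; new: +{a}
  S: {$,a,b}  A: {a}
iter 3: done
  S: {$,a,b}  A: {a}

FOLLOW(A) = ["a"]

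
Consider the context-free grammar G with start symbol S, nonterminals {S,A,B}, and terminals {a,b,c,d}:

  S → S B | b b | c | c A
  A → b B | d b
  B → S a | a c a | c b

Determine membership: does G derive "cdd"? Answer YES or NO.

CNF form of G:
  S -> S B | T0 T0 | T3 A | c
  A -> T0 B | T1 T0
  B -> S T2 | T2 X4 | T3 T0
  T0 -> b
  T1 -> d
  T2 -> a
  T3 -> c
  X4 -> T3 T2

CYK table (by increasing span):
  [0..0]={S,T3}  "c"  orig:{S}
  [1..1]={T1}  "d"  orig:{}
  [2..2]={T1}  "d"  orig:{}
  [0..1]=∅  "cd"
  [1..2]=∅  "dd"
  [0..2]=∅  "cdd"

S ∉ T[0,2] ⇒ NO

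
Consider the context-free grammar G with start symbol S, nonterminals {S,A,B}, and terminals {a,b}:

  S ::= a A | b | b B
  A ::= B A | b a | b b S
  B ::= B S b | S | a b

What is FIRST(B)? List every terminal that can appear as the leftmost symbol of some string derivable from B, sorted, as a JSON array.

Compute FIRST by fixpoint:
[1]
  A via A→b a: +{b}
  B via B→a b: +{a}
  S via S→a A: +{a}
  S via S→b: +{b}
  S: {a,b}  A: {b}  B: {a}
[2]
  A via A→B A: +{a}
  B via B→S: +{b}
  S: {a,b}  A: {a,b}  B: {a,b}
[3] (no change)
  S: {a,b}  A: {a,b}  B: {a,b}

FIRST(B) = ["a", "b"]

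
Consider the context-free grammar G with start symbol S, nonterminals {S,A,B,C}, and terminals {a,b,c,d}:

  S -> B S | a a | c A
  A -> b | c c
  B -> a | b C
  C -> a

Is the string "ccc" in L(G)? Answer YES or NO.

CNF form of G:
  S -> B S | T0 A | T2 T2
  A -> T0 T0 | b
  B -> T1 C | a
  C -> a
  T0 -> c
  T1 -> b
  T2 -> a

CYK table (by increasing span):
  [0..0]={T0}  "c"  orig:{}
  [1..1]={T0}  "c"  orig:{}
  [2..2]={T0}  "c"  orig:{}
  [0..1]={A}  "cc"
  [1..2]={A}  "cc"
  [0..2]={S}  "ccc"

S ∈ T[0,2] ⇒ YES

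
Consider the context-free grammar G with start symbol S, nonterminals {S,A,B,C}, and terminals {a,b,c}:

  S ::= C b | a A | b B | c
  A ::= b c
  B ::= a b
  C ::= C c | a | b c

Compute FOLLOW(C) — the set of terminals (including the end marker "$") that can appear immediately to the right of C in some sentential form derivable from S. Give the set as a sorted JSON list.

FIRST sets, iterate to fixpoint:
pass 1:
  A via A→b c: +{b}
  B via B→a b: +{a}
  C via C→a: +{a}
  C via C→b c: +{b}
  S via S→C b: +{a,b}
  S via S→c: +{c}
  FIRST(S)={a,b,c}  FIRST(A)={b}  FIRST(B)={a}  FIRST(C)={a,b}
pass 2: — fixpoint
  FIRST(S)={a,b,c}  FIRST(A)={b}  FIRST(B)={a}  FIRST(C)={a,b}

FOLLOW iteration:
seed FOLLOW(S) with $
[1]
  C→C c: FOLLOW(C) ⊇ FIRST(c) = {c}; new: +{c}
  S→C b: FOLLOW(C) ⊇ FIRST(b) = {b}; new: +{b}
  S→a A: FOLLOW(A) ⊇ FOLLOW(S) ⊇ {$}; new: +{$}
  S→b B: FOLLOW(B) ⊇ FOLLOW(S) ⊇ {$}; new: +{$}
  FOLLOW[S]={$}  FOLLOW[A]={$}  FOLLOW[B]={$}  FOLLOW[C]={b,c}
[2] done
  FOLLOW[S]={$}  FOLLOW[A]={$}  FOLLOW[B]={$}  FOLLOW[C]={b,c}

FOLLOW(C) = ["b", "c"]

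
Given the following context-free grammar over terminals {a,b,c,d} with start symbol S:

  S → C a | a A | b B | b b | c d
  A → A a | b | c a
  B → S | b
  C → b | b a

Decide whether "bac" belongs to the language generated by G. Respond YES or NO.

CNF form of G:
  S -> C T0 | T0 A | T1 T3 | T2 B | T2 T2
  A -> A T0 | T1 T0 | b
  B -> C T0 | T0 A | T1 T3 | T2 B | T2 T2 | b
  C -> T2 T0 | b
  T0 -> a
  T1 -> c
  T2 -> b
  T3 -> d

CYK fill:
  [0..0]={A,B,C,T2}  "b"  orig:{A,B,C}
  [1..1]={T0}  "a"  orig:{}
  [2..2]={T1}  "c"  orig:{}
  [0..1]={A,B,C,S}  "ba"
  [1..2]=∅  "ac"
  [0..2]=∅  "bac"

S ∉ T[0,2] ⇒ NO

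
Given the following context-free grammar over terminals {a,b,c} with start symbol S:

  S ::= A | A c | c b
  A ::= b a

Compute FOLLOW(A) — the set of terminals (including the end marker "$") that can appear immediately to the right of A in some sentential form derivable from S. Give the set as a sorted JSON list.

FIRST sets, iterate to fixpoint:
[1]
  A via A→b a: +{b}
  S via S→A: +{b}
  S via S→c b: +{c}
  FIRST(S)={b,c}  FIRST(A)={b}
[2] done
  FIRST(S)={b,c}  FIRST(A)={b}

Compute FOLLOW by fixpoint:
seed FOLLOW(S) with $
iter 1:
  S→A: FOLLOW(A) ⊇ FOLLOW(S) ⊇ {$}; new: +{$}
  S→A c: FOLLOW(A) ⊇ FIRST(c) = {c}; new: +{c}
  FOLLOW[S]={$}  FOLLOW[A]={$,c}
iter 2: — fixpoint
  FOLLOW[S]={$}  FOLLOW[A]={$,c}

FOLLOW(A) = ["$", "c"]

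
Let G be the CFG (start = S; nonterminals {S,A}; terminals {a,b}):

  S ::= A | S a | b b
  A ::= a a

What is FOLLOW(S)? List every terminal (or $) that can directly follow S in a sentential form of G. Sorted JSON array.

FIRST sets, iterate to fixpoint:
[1]
  A via A→a a: +{a}
  S via S→A: +{a}
  S via S→b b: +{b}
  FIRST[S]={a,b}  FIRST[A]={a}
[2] (stable)
  FIRST[S]={a,b}  FIRST[A]={a}

Compute FOLLOW by fixpoint:
FOLLOW(S) := {$}
iter 1:
  S→A: FOLLOW(A) ⊇ FOLLOW(S) ⊇ {$}; new: +{$}
  S→S a: FOLLOW(S) ⊇ FIRST(a) = {a}; new: +{a}
  S: {$,a}  A: {$}
iter 2:
  S→A: FOLLOW(A) ⊇ FOLLOW(S) ⊇ {$,a}; new: +{a}
  S: {$,a}  A: {$,a}
iter 3: — fixpoint
  S: {$,a}  A: {$,a}

FOLLOW(S) = ["$", "a"]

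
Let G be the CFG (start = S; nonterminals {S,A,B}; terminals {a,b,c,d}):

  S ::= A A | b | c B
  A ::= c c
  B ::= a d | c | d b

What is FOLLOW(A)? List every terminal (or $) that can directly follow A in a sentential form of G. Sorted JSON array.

Compute FIRST by fixpoint:
[1]
  A via A→c c: +{c}
  B via B→a d: +{a}
  B via B→c: +{c}
  B via B→d b: +{d}
  S via S→A A: +{c}
  S via S→b: +{b}
  FIRST(S)={b,c}  FIRST(A)={c}  FIRST(B)={a,c,d}
[2] done
  FIRST(S)={b,c}  FIRST(A)={c}  FIRST(B)={a,c,d}

FOLLOW iteration:
FOLLOW(S) := {$}
round 1:
  S→A A: FOLLOW(A) ⊇ FIRST(A) = {c}; new: +{c}
  S→A A: FOLLOW(A) ⊇ FOLLOW(S) ⊇ {$}; new: +{$}
  S→c B: FOLLOW(B) ⊇ FOLLOW(S) ⊇ {$}; new: +{$}
  FOLLOW(S)={$}  FOLLOW(A)={$,c}  FOLLOW(B)={$}
round 2: — fixpoint
  FOLLOW(S)={$}  FOLLOW(A)={$,c}  FOLLOW(B)={$}

FOLLOW(A) = ["$", "c"]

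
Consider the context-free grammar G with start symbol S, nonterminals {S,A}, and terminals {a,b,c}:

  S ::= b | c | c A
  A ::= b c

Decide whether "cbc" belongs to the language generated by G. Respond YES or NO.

CNF form of G:
  S -> T1 A | b | c
  A -> T0 T1
  T0 -> b
  T1 -> c

CYK table (by increasing span):
  cell(0,0) c: {S,T1}  orig:{S}
  cell(1,1) b: {S,T0}  orig:{S}
  cell(2,2) c: {S,T1}  orig:{S}
  cell(0,1) cb: ∅
  cell(1,2) bc: {A}
  cell(0,2) cbc: {S}

S ∈ T[0,2] ⇒ YES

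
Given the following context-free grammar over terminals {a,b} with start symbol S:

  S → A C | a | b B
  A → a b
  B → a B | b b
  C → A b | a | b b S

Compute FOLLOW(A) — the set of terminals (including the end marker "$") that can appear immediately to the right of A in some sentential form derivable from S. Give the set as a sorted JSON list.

Compute FIRST by fixpoint:
pass 1:
  A via A→a b: +{a}
  B via B→a B: +{a}
  B via B→b b: +{b}
  C via C→A b: +{a}
  C via C→b b S: +{b}
  S via S→A C: +{a}
  S via S→b B: +{b}
  FIRST[S]={a,b}  FIRST[A]={a}  FIRST[B]={a,b}  FIRST[C]={a,b}
pass 2: done
  FIRST[S]={a,b}  FIRST[A]={a}  FIRST[B]={a,b}  FIRST[C]={a,b}

FOLLOW sets:
initialize: $ ∈ FOLLOW(S)
round 1:
  C→A b: FOLLOW(A) ⊇ FIRST(b) = {b}; new: +{b}
  S→A C: FOLLOW(A) ⊇ FIRST(C) = {a,b}; new: +{a}
  S→A C: FOLLOW(C) ⊇ FOLLOW(S) ⊇ {$}; new: +{$}
  S→b B: FOLLOW(B) ⊇ FOLLOW(S) ⊇ {$}; new: +{$}
  S: {$}  A: {a,b}  B: {$}  C: {$}
round 2: (stable)
  S: {$}  A: {a,b}  B: {$}  C: {$}

FOLLOW(A) = ["a", "b"]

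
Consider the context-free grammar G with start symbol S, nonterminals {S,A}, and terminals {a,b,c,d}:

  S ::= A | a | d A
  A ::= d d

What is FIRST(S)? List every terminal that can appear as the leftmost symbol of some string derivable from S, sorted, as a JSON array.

FIRST iteration:
pass 1:
  A via A→d d: +{d}
  S via S→A: +{d}
  S via S→a: +{a}
  S: {a,d}  A: {d}
pass 2: (no change)
  S: {a,d}  A: {d}

FIRST(S) = ["a", "d"]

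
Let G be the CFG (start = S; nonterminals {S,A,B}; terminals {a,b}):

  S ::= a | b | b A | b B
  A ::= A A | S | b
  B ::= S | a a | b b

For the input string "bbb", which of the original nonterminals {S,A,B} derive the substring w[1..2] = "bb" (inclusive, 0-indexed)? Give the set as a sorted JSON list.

Convert to CNF:
  S -> T0 A | T0 B | a | b
  A -> A A | T0 A | T0 B | a | b
  B -> T0 A | T0 B | T0 T0 | T1 T1 | a | b
  T0 -> b
  T1 -> a

CYK fill (cells [i..j] with 1 ≤ i ≤ j ≤ 2 only):
  cell(1,1) b: {A,B,S,T0}  orig:{A,B,S}
  cell(2,2) b: {A,B,S,T0}  orig:{A,B,S}
  cell(1,2) bb: {A,B,S}

Original NTs in T[1,2] deriving "bb": ["A", "B", "S"]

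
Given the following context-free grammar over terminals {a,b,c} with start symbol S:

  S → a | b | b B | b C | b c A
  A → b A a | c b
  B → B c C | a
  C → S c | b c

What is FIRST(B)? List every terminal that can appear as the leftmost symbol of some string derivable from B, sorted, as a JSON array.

Compute FIRST by fixpoint:
iter 1:
  A via A→b A a: +{b}
  A via A→c b: +{c}
  B via B→a: +{a}
  C via C→b c: +{b}
  S via S→a: +{a}
  S via S→b: +{b}
  FIRST[S]={a,b}  FIRST[A]={b,c}  FIRST[B]={a}  FIRST[C]={b}
iter 2:
  C via C→S c: +{a}
  FIRST[S]={a,b}  FIRST[A]={b,c}  FIRST[B]={a}  FIRST[C]={a,b}
iter 3: done
  FIRST[S]={a,b}  FIRST[A]={b,c}  FIRST[B]={a}  FIRST[C]={a,b}

FIRST(B) = ["a"]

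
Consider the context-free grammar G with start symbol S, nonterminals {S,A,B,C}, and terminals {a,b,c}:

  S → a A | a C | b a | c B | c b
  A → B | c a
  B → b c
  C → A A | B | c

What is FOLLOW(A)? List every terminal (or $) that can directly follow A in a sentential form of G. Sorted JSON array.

Compute FIRST by fixpoint:
pass 1:
  A via A→c a: +{c}
  B via B→b c: +{b}
  C via C→A A: +{c}
  C via C→B: +{b}
  S via S→a A: +{a}
  S via S→b a: +{b}
  S via S→c B: +{c}
  FIRST[S]={a,b,c}  FIRST[A]={c}  FIRST[B]={b}  FIRST[C]={b,c}
pass 2:
  A via A→B: +{b}
  FIRST[S]={a,b,c}  FIRST[A]={b,c}  FIRST[B]={b}  FIRST[C]={b,c}
pass 3: (stable)
  FIRST[S]={a,b,c}  FIRST[A]={b,c}  FIRST[B]={b}  FIRST[C]={b,c}

FOLLOW sets:
initialize: $ ∈ FOLLOW(S)
iter 1:
  C→A A: FOLLOW(A) ⊇ FIRST(A) = {b,c}; new: +{b,c}
  S→a A: FOLLOW(A) ⊇ FOLLOW(S) ⊇ {$}; new: +{$}
  S→a C: FOLLOW(C) ⊇ FOLLOW(S) ⊇ {$}; new: +{$}
  S→c B: FOLLOW(B) ⊇ FOLLOW(S) ⊇ {$}; new: +{$}
  S: {$}  A: {$,b,c}  B: {$}  C: {$}
iter 2:
  A→B: FOLLOW(B) ⊇ FOLLOW(A) ⊇ {$,b,c}; new: +{b,c}
  S: {$}  A: {$,b,c}  B: {$,b,c}  C: {$}
iter 3: (stable)
  S: {$}  A: {$,b,c}  B: {$,b,c}  C: {$}

FOLLOW(A) = ["$", "b", "c"]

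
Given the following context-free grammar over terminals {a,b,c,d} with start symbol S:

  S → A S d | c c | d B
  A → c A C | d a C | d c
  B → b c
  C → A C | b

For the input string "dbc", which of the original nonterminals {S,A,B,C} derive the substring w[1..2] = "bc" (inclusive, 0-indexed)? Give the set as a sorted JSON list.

CNF form of G:
  S -> A X6 | T0 T0 | T1 B
  A -> T0 X4 | T1 T0 | T1 X5
  B -> T3 T0
  C -> A C | b
  T0 -> c
  T1 -> d
  T2 -> a
  T3 -> b
  X4 -> A C
  X5 -> T2 C
  X6 -> S T1

CYK fill (cells [i..j] with 1 ≤ i ≤ j ≤ 2 only):
  [1..1]={C,T3}  "b"  orig:{C}
  [2..2]={T0}  "c"  orig:{}
  [1..2]={B}  "bc"

Original NTs in T[1,2] deriving "bc": ["B"]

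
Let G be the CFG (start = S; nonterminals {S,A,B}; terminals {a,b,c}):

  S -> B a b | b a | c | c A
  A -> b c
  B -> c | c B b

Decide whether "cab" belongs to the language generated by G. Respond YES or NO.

Convert to CNF:
  S -> B X4 | T0 T2 | T1 A | c
  A -> T0 T1
  B -> T1 X3 | c
  T0 -> b
  T1 -> c
  T2 -> a
  X3 -> B T0
  X4 -> T2 T0

CYK table (by increasing span):
  [0..0]={B,S,T1}  "c"  orig:{B,S}
  [1..1]={T2}  "a"  orig:{}
  [2..2]={T0}  "b"  orig:{}
  [0..1]=∅  "ca"
  [1..2]={X4}  "ab"  orig:{}
  [0..2]={S}  "cab"

S ∈ T[0,2] ⇒ YES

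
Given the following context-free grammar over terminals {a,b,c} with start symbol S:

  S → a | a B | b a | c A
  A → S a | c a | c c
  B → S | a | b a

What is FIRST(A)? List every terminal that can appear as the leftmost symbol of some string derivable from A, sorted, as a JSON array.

FIRST iteration:
pass 1:
  A via A→c a: +{c}
  B via B→a: +{a}
  B via B→b a: +{b}
  S via S→a: +{a}
  S via S→b a: +{b}
  S via S→c A: +{c}
  FIRST[S]={a,b,c}  FIRST[A]={c}  FIRST[B]={a,b}
pass 2:
  A via A→S a: +{a,b}
  B via B→S: +{c}
  FIRST[S]={a,b,c}  FIRST[A]={a,b,c}  FIRST[B]={a,b,c}
pass 3: (stable)
  FIRST[S]={a,b,c}  FIRST[A]={a,b,c}  FIRST[B]={a,b,c}

FIRST(A) = ["a", "b", "c"]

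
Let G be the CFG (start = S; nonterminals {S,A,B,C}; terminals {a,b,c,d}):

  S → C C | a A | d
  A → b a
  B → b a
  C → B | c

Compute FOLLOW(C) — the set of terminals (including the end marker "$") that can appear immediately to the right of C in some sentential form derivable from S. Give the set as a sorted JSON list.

Compute FIRST by fixpoint:
round 1:
  A via A→b a: +{b}
  B via B→b a: +{b}
  C via C→B: +{b}
  C via C→c: +{c}
  S via S→C C: +{b,c}
  S via S→a A: +{a}
  S via S→d: +{d}
  FIRST[S]={a,b,c,d}  FIRST[A]={b}  FIRST[B]={b}  FIRST[C]={b,c}
round 2: — fixpoint
  FIRST[S]={a,b,c,d}  FIRST[A]={b}  FIRST[B]={b}  FIRST[C]={b,c}

FOLLOW sets:
seed FOLLOW(S) with $
[1]
  S→C C: FOLLOW(C) ⊇ FIRST(C) = {b,c}; new: +{b,c}
  S→C C: FOLLOW(C) ⊇ FOLLOW(S) ⊇ {$}; new: +{$}
  S→a A: FOLLOW(A) ⊇ FOLLOW(S) ⊇ {$}; new: +{$}
  S: {$}  A: {$}  B: {}  C: {$,b,c}
[2]
  C→B: FOLLOW(B) ⊇ FOLLOW(C) ⊇ {$,b,c}; new: +{$,b,c}
  S: {$}  A: {$}  B: {$,b,c}  C: {$,b,c}
[3] (stable)
  S: {$}  A: {$}  B: {$,b,c}  C: {$,b,c}

FOLLOW(C) = ["$", "b", "c"]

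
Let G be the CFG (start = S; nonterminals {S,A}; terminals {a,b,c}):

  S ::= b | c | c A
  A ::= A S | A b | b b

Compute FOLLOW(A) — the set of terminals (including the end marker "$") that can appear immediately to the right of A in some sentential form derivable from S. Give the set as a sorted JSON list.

FIRST sets, iterate to fixpoint:
pass 1:
  A via A→b b: +{b}
  S via S→b: +{b}
  S via S→c: +{c}
  FIRST[S]={b,c}  FIRST[A]={b}
pass 2: — fixpoint
  FIRST[S]={b,c}  FIRST[A]={b}

Compute FOLLOW by fixpoint:
FOLLOW(S) := {$}
round 1:
  A→A S: FOLLOW(A) ⊇ FIRST(S) = {b,c}; new: +{b,c}
  A→A S: FOLLOW(S) ⊇ FOLLOW(A) ⊇ {b,c}; new: +{b,c}
  S→c A: FOLLOW(A) ⊇ FOLLOW(S) ⊇ {$,b,c}; new: +{$}
  S: {$,b,c}  A: {$,b,c}
round 2: done
  S: {$,b,c}  A: {$,b,c}

FOLLOW(A) = ["$", "b", "c"]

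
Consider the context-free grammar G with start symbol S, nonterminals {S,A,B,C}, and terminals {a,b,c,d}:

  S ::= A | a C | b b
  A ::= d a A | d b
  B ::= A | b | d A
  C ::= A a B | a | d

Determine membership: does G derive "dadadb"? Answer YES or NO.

CNF form of G:
  S -> T0 T2 | T0 X6 | T1 C | T2 T2
  A -> T0 T2 | T0 X3
  B -> T0 A | T0 T2 | T0 X4 | b
  C -> A X5 | a | d
  T0 -> d
  T1 -> a
  T2 -> b
  X3 -> T1 A
  X4 -> T1 A
  X5 -> T1 B
  X6 -> T1 A

CYK fill:
  [0..0]={C,T0}  "d"  orig:{C}
  [1..1]={C,T1}  "a"  orig:{C}
  [2..2]={C,T0}  "d"  orig:{C}
  [3..3]={C,T1}  "a"  orig:{C}
  [4..4]={C,T0}  "d"  orig:{C}
  [5..5]={B,T2}  "b"  orig:{B}
  [0..1]=∅  "da"
  [1..2]={S}  "ad"
  [2..3]=∅  "da"
  [3..4]={S}  "ad"
  [4..5]={A,B,S}  "db"
  [0..2]=∅  "dad"
  [1..3]=∅  "ada"
  [2..4]=∅  "dad"
  [3..5]={X3,X4,X5,X6}  "adb"  orig:{}
  [0..3]=∅  "dada"
  [1..4]=∅  "adad"
  [2..5]={A,B,S}  "dadb"
  [0..4]=∅  "dadad"
  [1..5]={X3,X4,X5,X6}  "adadb"  orig:{}
  [0..5]={A,B,S}  "dadadb"

S ∈ T[0,5] ⇒ YES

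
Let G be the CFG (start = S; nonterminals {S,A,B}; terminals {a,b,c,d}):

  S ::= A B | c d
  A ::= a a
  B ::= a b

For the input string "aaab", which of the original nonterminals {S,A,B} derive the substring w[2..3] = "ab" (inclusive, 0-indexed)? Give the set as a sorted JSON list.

Convert to CNF:
  S -> A B | T2 T3
  A -> T0 T0
  B -> T0 T1
  T0 -> a
  T1 -> b
  T2 -> c
  T3 -> d

CYK table (by increasing span), restricted to cells inside w[2..3]:
  [2..2]={T0}  "a"  orig:{}
  [3..3]={T1}  "b"  orig:{}
  [2..3]={B}  "ab"

Original NTs in T[2,3] deriving "ab": ["B"]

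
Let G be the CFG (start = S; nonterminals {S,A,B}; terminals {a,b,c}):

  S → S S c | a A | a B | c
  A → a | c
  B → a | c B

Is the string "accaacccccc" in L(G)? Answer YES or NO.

Convert to CNF:
  S -> S X2 | T1 A | T1 B | c
  A -> a | c
  B -> T0 B | a
  T0 -> c
  T1 -> a
  X2 -> S T0

Fill CYK table bottom-up:
  [0..0]={A,B,T1}  "a"  orig:{A,B}
  [1..1]={A,S,T0}  "c"  orig:{A,S}
  [2..2]={A,S,T0}  "c"  orig:{A,S}
  [3..3]={A,B,T1}  "a"  orig:{A,B}
  [4..4]={A,B,T1}  "a"  orig:{A,B}
  [5..5]={A,S,T0}  "c"  orig:{A,S}
  [6..6]={A,S,T0}  "c"  orig:{A,S}
  [7..7]={A,S,T0}  "c"  orig:{A,S}
  [8..8]={A,S,T0}  "c"  orig:{A,S}
  [9..9]={A,S,T0}  "c"  orig:{A,S}
  [10..10]={A,S,T0}  "c"  orig:{A,S}
  [0..1]={S}  "ac"
  [1..2]={X2}  "cc"  orig:{}
  [2..3]={B}  "ca"
  [3..4]={S}  "aa"
  [4..5]={S}  "ac"
  [5..6]={X2}  "cc"  orig:{}
  [6..7]={X2}  "cc"  orig:{}
  [7..8]={X2}  "cc"  orig:{}
  [8..9]={X2}  "cc"  orig:{}
  [9..10]={X2}  "cc"  orig:{}
  [0..2]={X2}  "acc"  orig:{}
  [1..3]={B}  "cca"
  [2..4]=∅  "caa"
  [3..5]={X2}  "aac"  orig:{}
  [4..6]={X2}  "acc"  orig:{}
  [5..7]={S}  "ccc"
  [6..8]={S}  "ccc"
  [7..9]={S}  "ccc"
  [8..10]={S}  "ccc"
  [0..3]={S}  "acca"
  [1..4]=∅  "ccaa"
  [2..5]={S}  "caac"
  [3..6]={S}  "aacc"
  [4..7]={S}  "accc"
  [5..8]={X2}  "cccc"  orig:{}
  [6..9]={X2}  "cccc"  orig:{}
  [7..10]={X2}  "cccc"  orig:{}
  [0..4]=∅  "accaa"
  [1..5]=∅  "ccaac"
  [2..6]={X2}  "caacc"  orig:{}
  [3..7]={X2}  "aaccc"  orig:{}
  [4..8]={X2}  "acccc"  orig:{}
  [5..9]={S}  "ccccc"
  [6..10]={S}  "ccccc"
  [0..5]=∅  "accaac"
  [1..6]={S}  "ccaacc"
  [2..7]={S}  "caaccc"
  [3..8]={S}  "aacccc"
  [4..9]={S}  "accccc"
  [5..10]={X2}  "cccccc"  orig:{}
  [0..6]={S}  "accaacc"
  [1..7]={X2}  "ccaaccc"  orig:{}
  [2..8]={X2}  "caacccc"  orig:{}
  [3..9]={X2}  "aaccccc"  orig:{}
  [4..10]={X2}  "acccccc"  orig:{}
  [0..7]={X2}  "accaaccc"  orig:{}
  [1..8]={S}  "ccaacccc"
  [2..9]={S}  "caaccccc"
  [3..10]={S}  "aacccccc"
  [0..8]={S}  "accaacccc"
  [1..9]={X2}  "ccaaccccc"  orig:{}
  [2..10]={X2}  "caacccccc"  orig:{}
  [0..9]={X2}  "accaaccccc"  orig:{}
  [1..10]={S}  "ccaacccccc"
  [0..10]={S}  "accaacccccc"

S ∈ T[0,10] ⇒ YES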